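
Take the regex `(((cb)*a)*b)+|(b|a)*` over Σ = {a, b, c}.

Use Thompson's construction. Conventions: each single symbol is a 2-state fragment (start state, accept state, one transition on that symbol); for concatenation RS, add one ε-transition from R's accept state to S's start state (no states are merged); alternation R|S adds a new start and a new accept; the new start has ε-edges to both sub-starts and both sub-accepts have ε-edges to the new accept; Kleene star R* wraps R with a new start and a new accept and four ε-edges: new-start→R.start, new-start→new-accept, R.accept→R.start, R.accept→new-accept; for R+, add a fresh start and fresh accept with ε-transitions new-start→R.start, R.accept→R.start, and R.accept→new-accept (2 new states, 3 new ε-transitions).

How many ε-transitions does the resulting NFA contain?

26

Per subexpression:
Each of the 6 symbol leaves contributes 0 ε-transitions.
  cb — 1 ε-transition
  (cb)* — 5 ε-transitions
  (cb)*a — 6 ε-transitions
  ((cb)*a)* — 10 ε-transitions
  ((cb)*a)*b — 11 ε-transitions
  (((cb)*a)*b)+ — 14 ε-transitions
  b|a — 4 ε-transitions
  (b|a)* — 8 ε-transitions
  (((cb)*a)*b)+|(b|a)* — 26 ε-transitions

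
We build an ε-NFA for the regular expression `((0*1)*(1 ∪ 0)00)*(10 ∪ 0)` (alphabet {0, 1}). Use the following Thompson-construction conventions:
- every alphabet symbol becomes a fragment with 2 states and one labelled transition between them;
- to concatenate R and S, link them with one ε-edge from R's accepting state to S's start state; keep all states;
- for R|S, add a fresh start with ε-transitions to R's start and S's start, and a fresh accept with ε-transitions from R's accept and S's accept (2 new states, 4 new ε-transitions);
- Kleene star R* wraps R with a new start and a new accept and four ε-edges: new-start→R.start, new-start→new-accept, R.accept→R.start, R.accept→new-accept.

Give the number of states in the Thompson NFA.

28

Per subexpression:
Each of the 9 symbol leaves contributes a 2-state fragment.
  0* → 4 states
  0*1 → 6 states
  (0*1)* → 8 states
  1 ∪ 0 → 6 states
  (0*1)*(1 ∪ 0)00 → 18 states
  ((0*1)*(1 ∪ 0)00)* → 20 states
  10 → 4 states
  10 ∪ 0 → 8 states
  ((0*1)*(1 ∪ 0)00)*(10 ∪ 0) → 28 states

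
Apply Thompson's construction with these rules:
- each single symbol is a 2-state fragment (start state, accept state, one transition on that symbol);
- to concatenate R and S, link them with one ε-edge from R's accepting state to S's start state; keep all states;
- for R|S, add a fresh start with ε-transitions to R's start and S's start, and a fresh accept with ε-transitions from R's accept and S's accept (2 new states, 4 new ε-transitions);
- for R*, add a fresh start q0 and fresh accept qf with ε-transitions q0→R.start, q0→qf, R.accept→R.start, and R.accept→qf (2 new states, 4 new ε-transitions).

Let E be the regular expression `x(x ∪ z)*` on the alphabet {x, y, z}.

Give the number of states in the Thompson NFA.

Per subexpression:
Each of the 3 symbol leaves contributes a 2-state fragment.
  x ∪ z : 6 states
  (x ∪ z)* : 8 states
  x(x ∪ z)* : 10 states

10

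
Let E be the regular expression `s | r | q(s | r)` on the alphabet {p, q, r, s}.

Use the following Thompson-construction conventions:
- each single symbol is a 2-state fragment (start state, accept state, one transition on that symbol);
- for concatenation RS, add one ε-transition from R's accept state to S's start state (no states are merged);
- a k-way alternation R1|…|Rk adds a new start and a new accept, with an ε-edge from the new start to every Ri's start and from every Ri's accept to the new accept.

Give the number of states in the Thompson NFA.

14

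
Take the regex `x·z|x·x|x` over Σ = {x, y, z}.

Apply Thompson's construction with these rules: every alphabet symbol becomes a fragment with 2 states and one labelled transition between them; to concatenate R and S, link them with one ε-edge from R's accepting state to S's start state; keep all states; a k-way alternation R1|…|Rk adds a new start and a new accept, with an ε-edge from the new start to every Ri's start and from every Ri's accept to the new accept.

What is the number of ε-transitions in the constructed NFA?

8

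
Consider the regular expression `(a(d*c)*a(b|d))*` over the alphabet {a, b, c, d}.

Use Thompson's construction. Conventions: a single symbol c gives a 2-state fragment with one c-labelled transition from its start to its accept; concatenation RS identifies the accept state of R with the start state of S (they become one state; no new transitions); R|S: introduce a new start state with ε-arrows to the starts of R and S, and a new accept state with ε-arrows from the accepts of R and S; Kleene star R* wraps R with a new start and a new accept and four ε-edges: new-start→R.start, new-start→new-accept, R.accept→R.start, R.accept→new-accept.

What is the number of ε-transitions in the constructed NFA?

Building bottom-up:
Each of the 6 symbol leaves contributes 0 ε-transitions.
  d* → 4 ε-transitions
  d*c → 4 ε-transitions
  (d*c)* → 8 ε-transitions
  b|d → 4 ε-transitions
  a(d*c)*a(b|d) → 12 ε-transitions
  (a(d*c)*a(b|d))* → 16 ε-transitions

16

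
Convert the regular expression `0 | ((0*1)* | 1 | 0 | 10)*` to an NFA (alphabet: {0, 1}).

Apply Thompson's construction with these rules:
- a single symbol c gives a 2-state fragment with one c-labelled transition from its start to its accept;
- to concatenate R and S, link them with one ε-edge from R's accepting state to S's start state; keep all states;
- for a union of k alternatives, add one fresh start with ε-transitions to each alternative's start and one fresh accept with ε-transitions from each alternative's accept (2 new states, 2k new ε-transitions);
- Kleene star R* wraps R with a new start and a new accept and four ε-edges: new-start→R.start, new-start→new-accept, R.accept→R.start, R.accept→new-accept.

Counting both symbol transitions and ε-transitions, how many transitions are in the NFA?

33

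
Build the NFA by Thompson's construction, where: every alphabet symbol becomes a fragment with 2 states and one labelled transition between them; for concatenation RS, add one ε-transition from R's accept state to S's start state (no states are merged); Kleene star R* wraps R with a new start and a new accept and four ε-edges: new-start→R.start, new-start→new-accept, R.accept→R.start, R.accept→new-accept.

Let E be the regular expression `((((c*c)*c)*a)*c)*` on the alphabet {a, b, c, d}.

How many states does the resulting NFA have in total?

20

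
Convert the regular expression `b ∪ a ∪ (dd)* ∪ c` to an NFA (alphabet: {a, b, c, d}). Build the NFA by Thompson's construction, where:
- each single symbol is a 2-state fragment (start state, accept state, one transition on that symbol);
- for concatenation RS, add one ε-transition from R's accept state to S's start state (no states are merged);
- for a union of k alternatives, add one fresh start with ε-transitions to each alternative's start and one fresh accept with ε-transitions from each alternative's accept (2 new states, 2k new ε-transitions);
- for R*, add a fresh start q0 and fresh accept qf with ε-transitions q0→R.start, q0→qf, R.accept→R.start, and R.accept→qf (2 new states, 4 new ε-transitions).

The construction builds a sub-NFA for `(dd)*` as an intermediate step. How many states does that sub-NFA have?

6

Fragment for `(dd)*`:
Each of the 2 symbol leaves contributes a 2-state fragment.
  dd = 4 states
  (dd)* = 6 states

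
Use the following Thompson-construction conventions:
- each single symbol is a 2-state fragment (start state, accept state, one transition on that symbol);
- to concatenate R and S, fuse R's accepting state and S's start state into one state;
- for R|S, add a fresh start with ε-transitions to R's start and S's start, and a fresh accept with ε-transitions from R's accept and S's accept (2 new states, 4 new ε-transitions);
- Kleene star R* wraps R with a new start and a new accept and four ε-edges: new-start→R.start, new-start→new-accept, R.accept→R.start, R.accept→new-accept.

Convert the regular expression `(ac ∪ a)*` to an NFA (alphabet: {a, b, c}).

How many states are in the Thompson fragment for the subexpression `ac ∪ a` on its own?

Fragment for `ac ∪ a`:
Each of the 3 symbol leaves contributes a 2-state fragment.
  ac : 3 states
  ac ∪ a : 7 states

7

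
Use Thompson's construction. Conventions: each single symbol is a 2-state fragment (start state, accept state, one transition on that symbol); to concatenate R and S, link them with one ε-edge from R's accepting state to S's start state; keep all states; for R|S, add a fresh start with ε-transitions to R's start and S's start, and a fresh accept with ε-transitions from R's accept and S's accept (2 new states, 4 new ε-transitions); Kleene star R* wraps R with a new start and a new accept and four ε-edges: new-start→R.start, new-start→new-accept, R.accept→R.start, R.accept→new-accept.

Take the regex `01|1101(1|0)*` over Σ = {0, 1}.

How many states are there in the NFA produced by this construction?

Recursing over subexpressions:
Each of the 8 symbol leaves contributes a 2-state fragment.
  01 : 4 states
  1|0 : 6 states
  (1|0)* : 8 states
  1101(1|0)* : 16 states
  01|1101(1|0)* : 22 states

22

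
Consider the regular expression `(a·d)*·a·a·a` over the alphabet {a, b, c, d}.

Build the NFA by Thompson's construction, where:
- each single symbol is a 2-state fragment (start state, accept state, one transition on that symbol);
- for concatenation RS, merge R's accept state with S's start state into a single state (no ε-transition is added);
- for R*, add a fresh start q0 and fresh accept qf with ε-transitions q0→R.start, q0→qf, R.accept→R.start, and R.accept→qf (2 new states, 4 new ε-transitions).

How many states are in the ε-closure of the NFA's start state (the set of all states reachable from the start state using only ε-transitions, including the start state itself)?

3

Work bottom-up. For each fragment F, track |ε-closure(F.start)| and whether F's accept lies in that closure (i.e. whether F accepts ε). A single-symbol fragment has closure size 1 and does not accept ε.
  a·d — same as the first factor's closure: |closure| = 1
  (a·d)* — new start has ε-edges to the inner start and to the new accept, so |closure| = 2 + 1 = 3
  (a·d)*·a·a·a — |closure| = 3 + (1−1) = 3 (closure spills across the concat boundary because the left factor accepts ε)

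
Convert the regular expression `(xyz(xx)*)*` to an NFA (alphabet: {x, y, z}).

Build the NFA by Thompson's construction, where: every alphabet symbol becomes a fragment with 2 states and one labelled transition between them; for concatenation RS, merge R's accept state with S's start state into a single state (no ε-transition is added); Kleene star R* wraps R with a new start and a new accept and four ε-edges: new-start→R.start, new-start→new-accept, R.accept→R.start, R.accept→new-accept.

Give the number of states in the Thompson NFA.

Per subexpression:
Each of the 5 symbol leaves contributes a 2-state fragment.
  xx : 3 states
  (xx)* : 5 states
  xyz(xx)* : 8 states
  (xyz(xx)*)* : 10 states

10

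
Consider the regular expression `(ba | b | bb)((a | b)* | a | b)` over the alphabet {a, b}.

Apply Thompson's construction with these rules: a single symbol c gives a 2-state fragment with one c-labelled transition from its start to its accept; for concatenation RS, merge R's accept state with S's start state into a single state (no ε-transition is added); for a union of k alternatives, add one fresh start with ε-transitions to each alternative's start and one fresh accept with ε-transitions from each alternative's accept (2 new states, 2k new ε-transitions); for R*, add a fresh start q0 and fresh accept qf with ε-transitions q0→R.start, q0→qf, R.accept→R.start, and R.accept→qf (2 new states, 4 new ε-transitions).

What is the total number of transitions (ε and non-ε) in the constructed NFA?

Recursing over subexpressions:
Each of the 9 symbol leaves contributes 1 transition (1 symbol, 0 ε).
  ba → 2 transitions (2 symbol, 0 ε)
  bb → 2 transitions (2 symbol, 0 ε)
  ba | b | bb → 11 transitions (5 symbol, 6 ε)
  a | b → 6 transitions (2 symbol, 4 ε)
  (a | b)* → 10 transitions (2 symbol, 8 ε)
  (a | b)* | a | b → 18 transitions (4 symbol, 14 ε)
  (ba | b | bb)((a | b)* | a | b) → 29 transitions (9 symbol, 20 ε)

29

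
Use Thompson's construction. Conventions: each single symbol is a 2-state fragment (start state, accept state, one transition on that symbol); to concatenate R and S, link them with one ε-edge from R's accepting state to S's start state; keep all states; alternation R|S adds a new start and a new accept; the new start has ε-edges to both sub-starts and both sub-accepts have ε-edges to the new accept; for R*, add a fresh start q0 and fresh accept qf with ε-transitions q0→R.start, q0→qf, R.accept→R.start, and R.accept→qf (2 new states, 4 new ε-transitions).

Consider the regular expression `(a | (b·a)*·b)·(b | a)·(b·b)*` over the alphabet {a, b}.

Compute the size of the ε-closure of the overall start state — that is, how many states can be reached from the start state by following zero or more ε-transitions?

6

Let C(F) = |ε-closure(F.start)| within fragment F, and note whether F accepts ε. Symbol fragments have C = 1 and do not accept ε. Then:
  b·a → |closure| equals the left operand's closure size = 1 (its accept is not ε-reachable, so the closure stops there)
  (b·a)* → the star's fresh start ε-reaches both the body's start and the fresh accept: |closure| = 2 + 1 = 3
  (b·a)*·b → the left operand accepts ε, so the closure extends into the next operand (via the concat ε-link); |closure| = 3 + 1 = 4
  a | (b·a)*·b → new start ε-reaches every alternative's start; none of them accept ε, so the new accept is not reached: |closure| = 1 + 1 + 4 = 6
  b | a → new start ε-reaches every alternative's start; none of them accept ε, so the new accept is not reached: |closure| = 1 + 1 + 1 = 3
  b·b → same as the first factor's closure: |closure| = 1
  (b·b)* → the star's fresh start ε-reaches both the body's start and the fresh accept: |closure| = 2 + 1 = 3
  (a | (b·a)*·b)·(b | a)·(b·b)* → same as the first factor's closure: |closure| = 6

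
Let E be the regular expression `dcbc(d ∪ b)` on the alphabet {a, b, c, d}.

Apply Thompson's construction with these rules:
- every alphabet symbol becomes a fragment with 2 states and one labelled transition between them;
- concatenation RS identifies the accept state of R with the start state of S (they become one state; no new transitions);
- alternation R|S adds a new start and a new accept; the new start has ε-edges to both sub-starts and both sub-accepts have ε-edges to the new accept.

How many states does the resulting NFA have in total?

Per subexpression:
Each of the 6 symbol leaves contributes a 2-state fragment.
  d ∪ b → 6 states
  dcbc(d ∪ b) → 10 states

10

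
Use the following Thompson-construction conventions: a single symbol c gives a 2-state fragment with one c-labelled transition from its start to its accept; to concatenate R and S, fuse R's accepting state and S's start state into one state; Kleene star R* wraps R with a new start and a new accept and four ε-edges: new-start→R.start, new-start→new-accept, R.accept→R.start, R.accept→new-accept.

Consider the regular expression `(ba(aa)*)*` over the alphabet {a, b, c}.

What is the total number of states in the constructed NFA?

9

Building bottom-up:
Each of the 4 symbol leaves contributes a 2-state fragment.
  aa — 3 states
  (aa)* — 5 states
  ba(aa)* — 7 states
  (ba(aa)*)* — 9 states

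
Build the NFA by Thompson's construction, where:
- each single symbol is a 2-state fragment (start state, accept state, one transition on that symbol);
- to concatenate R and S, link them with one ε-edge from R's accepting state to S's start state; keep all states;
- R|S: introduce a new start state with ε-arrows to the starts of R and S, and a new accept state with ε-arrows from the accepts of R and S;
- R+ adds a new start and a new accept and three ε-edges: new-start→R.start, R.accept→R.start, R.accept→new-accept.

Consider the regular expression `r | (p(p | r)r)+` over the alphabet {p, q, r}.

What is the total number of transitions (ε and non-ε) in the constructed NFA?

Building bottom-up:
Each of the 5 symbol leaves contributes 1 transition (1 symbol, 0 ε).
  p | r = 6 transitions (2 symbol, 4 ε)
  p(p | r)r = 10 transitions (4 symbol, 6 ε)
  (p(p | r)r)+ = 13 transitions (4 symbol, 9 ε)
  r | (p(p | r)r)+ = 18 transitions (5 symbol, 13 ε)

18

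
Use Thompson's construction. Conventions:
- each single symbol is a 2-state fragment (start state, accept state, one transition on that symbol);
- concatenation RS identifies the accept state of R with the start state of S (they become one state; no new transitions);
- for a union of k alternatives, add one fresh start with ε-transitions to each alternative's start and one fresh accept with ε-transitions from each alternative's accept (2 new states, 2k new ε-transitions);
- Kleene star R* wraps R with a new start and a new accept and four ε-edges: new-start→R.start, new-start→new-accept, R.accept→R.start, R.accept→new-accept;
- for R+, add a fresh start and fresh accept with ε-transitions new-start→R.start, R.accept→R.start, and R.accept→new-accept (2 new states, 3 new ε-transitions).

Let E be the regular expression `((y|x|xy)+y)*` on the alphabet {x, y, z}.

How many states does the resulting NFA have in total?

Building bottom-up:
Each of the 5 symbol leaves contributes a 2-state fragment.
  xy = 3 states
  y|x|xy = 9 states
  (y|x|xy)+ = 11 states
  (y|x|xy)+y = 12 states
  ((y|x|xy)+y)* = 14 states

14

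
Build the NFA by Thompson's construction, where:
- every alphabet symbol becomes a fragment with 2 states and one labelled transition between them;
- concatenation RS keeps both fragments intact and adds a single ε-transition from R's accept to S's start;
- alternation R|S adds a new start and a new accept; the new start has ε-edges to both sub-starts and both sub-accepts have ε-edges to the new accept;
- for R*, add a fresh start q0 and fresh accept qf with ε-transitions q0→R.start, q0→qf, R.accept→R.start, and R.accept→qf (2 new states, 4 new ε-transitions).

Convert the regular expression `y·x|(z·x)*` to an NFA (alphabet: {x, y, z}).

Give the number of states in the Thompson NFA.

12

By structural recursion:
Each of the 4 symbol leaves contributes a 2-state fragment.
  y·x = 4 states
  z·x = 4 states
  (z·x)* = 6 states
  y·x|(z·x)* = 12 states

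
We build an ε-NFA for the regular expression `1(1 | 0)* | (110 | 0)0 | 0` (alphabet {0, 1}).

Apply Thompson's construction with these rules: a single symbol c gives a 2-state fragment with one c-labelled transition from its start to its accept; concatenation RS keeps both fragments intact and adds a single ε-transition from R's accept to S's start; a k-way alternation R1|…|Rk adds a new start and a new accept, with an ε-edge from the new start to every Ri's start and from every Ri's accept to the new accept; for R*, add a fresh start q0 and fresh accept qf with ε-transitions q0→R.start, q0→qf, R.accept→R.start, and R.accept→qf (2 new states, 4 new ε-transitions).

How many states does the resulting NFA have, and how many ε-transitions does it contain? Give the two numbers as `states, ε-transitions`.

Bottom-up over the parse tree:
Each of the 9 symbol leaves contributes 2 states and 0 ε-transitions.
  1 | 0 → 6 states, 4 ε-transitions
  (1 | 0)* → 8 states, 8 ε-transitions
  1(1 | 0)* → 10 states, 9 ε-transitions
  110 → 6 states, 2 ε-transitions
  110 | 0 → 10 states, 6 ε-transitions
  (110 | 0)0 → 12 states, 7 ε-transitions
  1(1 | 0)* | (110 | 0)0 | 0 → 26 states, 22 ε-transitions

26, 22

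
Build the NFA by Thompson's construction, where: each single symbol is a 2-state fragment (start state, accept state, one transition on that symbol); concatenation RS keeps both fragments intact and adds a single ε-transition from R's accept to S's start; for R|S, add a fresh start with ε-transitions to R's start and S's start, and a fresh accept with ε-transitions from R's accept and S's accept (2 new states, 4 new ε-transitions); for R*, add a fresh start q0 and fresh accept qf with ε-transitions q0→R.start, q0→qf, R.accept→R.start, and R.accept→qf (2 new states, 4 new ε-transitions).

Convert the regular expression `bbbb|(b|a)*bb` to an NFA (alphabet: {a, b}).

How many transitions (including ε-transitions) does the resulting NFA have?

By structural recursion:
Each of the 8 symbol leaves contributes 1 transition (1 symbol, 0 ε).
  bbbb = 7 transitions (4 symbol, 3 ε)
  b|a = 6 transitions (2 symbol, 4 ε)
  (b|a)* = 10 transitions (2 symbol, 8 ε)
  (b|a)*bb = 14 transitions (4 symbol, 10 ε)
  bbbb|(b|a)*bb = 25 transitions (8 symbol, 17 ε)

25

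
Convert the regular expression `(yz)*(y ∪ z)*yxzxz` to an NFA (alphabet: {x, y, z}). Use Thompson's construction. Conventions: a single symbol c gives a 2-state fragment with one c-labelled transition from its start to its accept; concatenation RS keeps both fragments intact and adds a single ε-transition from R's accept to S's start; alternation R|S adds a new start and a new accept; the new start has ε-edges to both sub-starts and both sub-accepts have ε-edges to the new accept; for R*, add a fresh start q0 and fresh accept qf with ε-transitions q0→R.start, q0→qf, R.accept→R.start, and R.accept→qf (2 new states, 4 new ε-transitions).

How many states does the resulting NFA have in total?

24

Bottom-up over the parse tree:
Each of the 9 symbol leaves contributes a 2-state fragment.
  yz — 4 states
  (yz)* — 6 states
  y ∪ z — 6 states
  (y ∪ z)* — 8 states
  (yz)*(y ∪ z)*yxzxz — 24 states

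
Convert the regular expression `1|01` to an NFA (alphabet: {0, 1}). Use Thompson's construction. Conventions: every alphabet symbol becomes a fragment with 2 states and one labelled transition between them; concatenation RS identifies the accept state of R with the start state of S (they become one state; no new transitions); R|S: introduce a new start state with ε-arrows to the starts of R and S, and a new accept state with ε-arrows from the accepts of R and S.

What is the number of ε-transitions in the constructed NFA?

4

Building bottom-up:
Each of the 3 symbol leaves contributes 0 ε-transitions.
  01 → 0 ε-transitions
  1|01 → 4 ε-transitions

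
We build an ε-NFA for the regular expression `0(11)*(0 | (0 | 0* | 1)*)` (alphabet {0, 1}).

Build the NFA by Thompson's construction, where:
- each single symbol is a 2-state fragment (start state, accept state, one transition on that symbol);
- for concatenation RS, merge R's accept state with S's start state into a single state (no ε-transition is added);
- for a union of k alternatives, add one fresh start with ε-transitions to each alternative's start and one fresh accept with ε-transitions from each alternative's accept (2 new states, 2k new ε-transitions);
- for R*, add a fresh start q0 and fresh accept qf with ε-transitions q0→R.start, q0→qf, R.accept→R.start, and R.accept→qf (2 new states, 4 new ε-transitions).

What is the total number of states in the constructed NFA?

Bottom-up over the parse tree:
Each of the 7 symbol leaves contributes a 2-state fragment.
  11 = 3 states
  (11)* = 5 states
  0* = 4 states
  0 | 0* | 1 = 10 states
  (0 | 0* | 1)* = 12 states
  0 | (0 | 0* | 1)* = 16 states
  0(11)*(0 | (0 | 0* | 1)*) = 21 states

21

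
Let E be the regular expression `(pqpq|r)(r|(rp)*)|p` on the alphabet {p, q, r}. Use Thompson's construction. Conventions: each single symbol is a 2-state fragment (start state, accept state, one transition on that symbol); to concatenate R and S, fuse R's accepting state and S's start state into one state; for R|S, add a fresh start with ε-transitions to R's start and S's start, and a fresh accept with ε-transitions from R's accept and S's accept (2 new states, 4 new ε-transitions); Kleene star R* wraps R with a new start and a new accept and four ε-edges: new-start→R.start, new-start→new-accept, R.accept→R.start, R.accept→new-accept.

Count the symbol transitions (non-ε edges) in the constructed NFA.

9

Building bottom-up:
Each of the 9 symbol leaves contributes exactly 1 symbol transition.
  pqpq — 4 symbol transitions
  pqpq|r — 5 symbol transitions
  rp — 2 symbol transitions
  (rp)* — 2 symbol transitions
  r|(rp)* — 3 symbol transitions
  (pqpq|r)(r|(rp)*) — 8 symbol transitions
  (pqpq|r)(r|(rp)*)|p — 9 symbol transitions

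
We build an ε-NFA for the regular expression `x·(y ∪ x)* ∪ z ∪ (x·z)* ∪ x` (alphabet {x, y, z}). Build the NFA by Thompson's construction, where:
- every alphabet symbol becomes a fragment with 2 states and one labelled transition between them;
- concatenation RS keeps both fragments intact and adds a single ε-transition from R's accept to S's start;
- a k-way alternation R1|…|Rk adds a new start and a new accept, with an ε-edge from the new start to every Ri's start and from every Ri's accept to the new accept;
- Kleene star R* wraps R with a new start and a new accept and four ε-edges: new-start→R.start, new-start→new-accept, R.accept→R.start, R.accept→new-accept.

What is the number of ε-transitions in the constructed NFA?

22

Building bottom-up:
Each of the 7 symbol leaves contributes 0 ε-transitions.
  y ∪ x → 4 ε-transitions
  (y ∪ x)* → 8 ε-transitions
  x·(y ∪ x)* → 9 ε-transitions
  x·z → 1 ε-transition
  (x·z)* → 5 ε-transitions
  x·(y ∪ x)* ∪ z ∪ (x·z)* ∪ x → 22 ε-transitions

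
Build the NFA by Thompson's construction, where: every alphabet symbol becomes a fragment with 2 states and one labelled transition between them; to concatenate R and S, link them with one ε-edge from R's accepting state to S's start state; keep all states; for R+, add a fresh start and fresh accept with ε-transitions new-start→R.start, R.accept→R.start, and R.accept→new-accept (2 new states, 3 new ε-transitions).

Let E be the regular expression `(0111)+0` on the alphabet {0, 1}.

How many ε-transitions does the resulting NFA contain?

Building bottom-up:
Each of the 5 symbol leaves contributes 0 ε-transitions.
  0111 = 3 ε-transitions
  (0111)+ = 6 ε-transitions
  (0111)+0 = 7 ε-transitions

7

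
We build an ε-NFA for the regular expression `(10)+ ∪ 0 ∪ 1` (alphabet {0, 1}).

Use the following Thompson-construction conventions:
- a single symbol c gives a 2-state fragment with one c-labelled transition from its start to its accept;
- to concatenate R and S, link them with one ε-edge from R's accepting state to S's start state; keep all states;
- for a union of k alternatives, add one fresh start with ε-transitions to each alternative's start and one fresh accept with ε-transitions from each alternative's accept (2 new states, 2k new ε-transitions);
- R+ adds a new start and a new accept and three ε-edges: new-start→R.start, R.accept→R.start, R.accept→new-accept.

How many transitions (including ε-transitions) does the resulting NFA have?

14

Per subexpression:
Each of the 4 symbol leaves contributes 1 transition (1 symbol, 0 ε).
  10 : 3 transitions (2 symbol, 1 ε)
  (10)+ : 6 transitions (2 symbol, 4 ε)
  (10)+ ∪ 0 ∪ 1 : 14 transitions (4 symbol, 10 ε)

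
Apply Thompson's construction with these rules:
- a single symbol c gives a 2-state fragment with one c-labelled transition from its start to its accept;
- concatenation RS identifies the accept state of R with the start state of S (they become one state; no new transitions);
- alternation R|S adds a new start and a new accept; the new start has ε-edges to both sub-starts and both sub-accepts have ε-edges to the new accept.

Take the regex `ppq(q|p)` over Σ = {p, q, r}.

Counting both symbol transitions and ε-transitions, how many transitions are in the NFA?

By structural recursion:
Each of the 5 symbol leaves contributes 1 transition (1 symbol, 0 ε).
  q|p = 6 transitions (2 symbol, 4 ε)
  ppq(q|p) = 9 transitions (5 symbol, 4 ε)

9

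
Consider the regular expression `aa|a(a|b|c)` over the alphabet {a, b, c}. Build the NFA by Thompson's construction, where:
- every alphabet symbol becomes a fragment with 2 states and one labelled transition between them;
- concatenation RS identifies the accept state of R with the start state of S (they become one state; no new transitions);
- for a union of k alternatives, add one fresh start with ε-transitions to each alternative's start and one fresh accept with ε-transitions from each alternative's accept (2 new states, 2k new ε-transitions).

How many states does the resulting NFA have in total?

By structural recursion:
Each of the 6 symbol leaves contributes a 2-state fragment.
  aa → 3 states
  a|b|c → 8 states
  a(a|b|c) → 9 states
  aa|a(a|b|c) → 14 states

14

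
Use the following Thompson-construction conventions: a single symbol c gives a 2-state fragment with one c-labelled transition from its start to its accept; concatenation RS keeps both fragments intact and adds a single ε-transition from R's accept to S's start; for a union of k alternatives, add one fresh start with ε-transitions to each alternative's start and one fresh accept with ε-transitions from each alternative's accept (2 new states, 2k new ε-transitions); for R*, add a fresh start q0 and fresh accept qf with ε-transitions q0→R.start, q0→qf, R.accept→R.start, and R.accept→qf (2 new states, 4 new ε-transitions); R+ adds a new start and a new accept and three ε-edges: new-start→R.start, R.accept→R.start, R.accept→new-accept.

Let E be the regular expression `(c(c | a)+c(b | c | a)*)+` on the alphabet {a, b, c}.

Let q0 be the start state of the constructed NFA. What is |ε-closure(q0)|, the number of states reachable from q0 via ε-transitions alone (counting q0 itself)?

2

Compute the ε-closure size of each fragment's start state recursively; a symbol fragment's start has no outgoing ε-edge, so its closure is just itself (size 1).
  c | a — new start ε-reaches every alternative's start; none of them accept ε, so the new accept is not reached: |ε-closure| = 1 + 1 + 1 = 3
  (c | a)+ — |ε-closure| = 1 + 3 = 4 (the body doesn't accept ε, so the new accept is not reached)
  b | c | a — new start ε-reaches every alternative's start; none of them accept ε, so the new accept is not reached: |ε-closure| = 1 + 1 + 1 + 1 = 4
  (b | c | a)* — |ε-closure| = 1 (new start) + 4 (body) + 1 (new accept) = 6
  c(c | a)+c(b | c | a)* — same as the first factor's closure: |ε-closure| = 1
  (c(c | a)+c(b | c | a)*)+ — |ε-closure| = 1 + 1 = 2 (the body doesn't accept ε, so the new accept is not reached)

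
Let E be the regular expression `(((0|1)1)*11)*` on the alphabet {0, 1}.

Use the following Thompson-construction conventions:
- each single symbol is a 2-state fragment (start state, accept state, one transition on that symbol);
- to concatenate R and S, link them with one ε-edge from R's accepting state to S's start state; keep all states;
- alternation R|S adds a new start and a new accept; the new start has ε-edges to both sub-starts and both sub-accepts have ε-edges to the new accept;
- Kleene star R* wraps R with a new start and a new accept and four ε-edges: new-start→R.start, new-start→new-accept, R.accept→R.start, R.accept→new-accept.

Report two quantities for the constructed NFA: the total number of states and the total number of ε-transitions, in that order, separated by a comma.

16, 15

Recursing over subexpressions:
Each of the 5 symbol leaves contributes 2 states and 0 ε-transitions.
  0|1 — 6 states, 4 ε-transitions
  (0|1)1 — 8 states, 5 ε-transitions
  ((0|1)1)* — 10 states, 9 ε-transitions
  ((0|1)1)*11 — 14 states, 11 ε-transitions
  (((0|1)1)*11)* — 16 states, 15 ε-transitions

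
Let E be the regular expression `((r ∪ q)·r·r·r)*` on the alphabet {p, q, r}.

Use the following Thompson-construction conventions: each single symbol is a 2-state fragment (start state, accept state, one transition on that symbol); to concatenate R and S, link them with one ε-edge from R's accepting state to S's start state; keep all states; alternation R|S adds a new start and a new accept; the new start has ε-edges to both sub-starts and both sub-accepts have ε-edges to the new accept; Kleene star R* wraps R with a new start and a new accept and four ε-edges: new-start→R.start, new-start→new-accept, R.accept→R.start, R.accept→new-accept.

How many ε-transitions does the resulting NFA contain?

Building bottom-up:
Each of the 5 symbol leaves contributes 0 ε-transitions.
  r ∪ q → 4 ε-transitions
  (r ∪ q)·r·r·r → 7 ε-transitions
  ((r ∪ q)·r·r·r)* → 11 ε-transitions

11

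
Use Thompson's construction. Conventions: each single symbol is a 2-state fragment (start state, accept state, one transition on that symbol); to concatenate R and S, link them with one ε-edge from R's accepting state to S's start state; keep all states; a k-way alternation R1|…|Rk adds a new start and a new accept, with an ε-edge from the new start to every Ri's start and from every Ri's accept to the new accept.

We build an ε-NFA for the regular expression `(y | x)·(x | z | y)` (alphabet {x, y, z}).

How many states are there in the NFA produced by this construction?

Recursing over subexpressions:
Each of the 5 symbol leaves contributes a 2-state fragment.
  y | x : 6 states
  x | z | y : 8 states
  (y | x)·(x | z | y) : 14 states

14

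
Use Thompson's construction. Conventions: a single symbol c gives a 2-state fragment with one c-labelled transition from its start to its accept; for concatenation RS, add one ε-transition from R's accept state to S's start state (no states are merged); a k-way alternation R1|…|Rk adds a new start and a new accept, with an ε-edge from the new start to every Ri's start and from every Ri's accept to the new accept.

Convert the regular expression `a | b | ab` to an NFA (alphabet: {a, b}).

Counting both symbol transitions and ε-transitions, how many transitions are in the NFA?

11

Recursing over subexpressions:
Each of the 4 symbol leaves contributes 1 transition (1 symbol, 0 ε).
  ab — 3 transitions (2 symbol, 1 ε)
  a | b | ab — 11 transitions (4 symbol, 7 ε)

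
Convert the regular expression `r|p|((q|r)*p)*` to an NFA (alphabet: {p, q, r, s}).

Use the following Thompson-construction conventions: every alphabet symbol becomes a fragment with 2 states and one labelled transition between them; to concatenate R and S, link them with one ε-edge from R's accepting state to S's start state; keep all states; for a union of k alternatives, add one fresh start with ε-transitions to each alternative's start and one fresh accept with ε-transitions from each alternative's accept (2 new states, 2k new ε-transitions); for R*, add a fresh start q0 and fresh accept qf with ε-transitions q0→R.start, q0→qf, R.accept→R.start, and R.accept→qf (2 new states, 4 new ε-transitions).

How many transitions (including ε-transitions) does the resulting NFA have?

24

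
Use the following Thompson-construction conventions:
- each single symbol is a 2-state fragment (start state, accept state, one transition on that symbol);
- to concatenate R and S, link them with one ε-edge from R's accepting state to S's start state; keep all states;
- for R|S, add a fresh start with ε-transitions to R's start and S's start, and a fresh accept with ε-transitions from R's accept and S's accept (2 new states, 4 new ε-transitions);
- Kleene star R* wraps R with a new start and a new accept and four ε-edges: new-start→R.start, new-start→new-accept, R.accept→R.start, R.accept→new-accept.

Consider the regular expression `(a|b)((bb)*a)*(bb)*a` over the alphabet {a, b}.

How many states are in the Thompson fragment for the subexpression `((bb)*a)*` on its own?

Fragment for `((bb)*a)*`:
Each of the 3 symbol leaves contributes a 2-state fragment.
  bb = 4 states
  (bb)* = 6 states
  (bb)*a = 8 states
  ((bb)*a)* = 10 states

10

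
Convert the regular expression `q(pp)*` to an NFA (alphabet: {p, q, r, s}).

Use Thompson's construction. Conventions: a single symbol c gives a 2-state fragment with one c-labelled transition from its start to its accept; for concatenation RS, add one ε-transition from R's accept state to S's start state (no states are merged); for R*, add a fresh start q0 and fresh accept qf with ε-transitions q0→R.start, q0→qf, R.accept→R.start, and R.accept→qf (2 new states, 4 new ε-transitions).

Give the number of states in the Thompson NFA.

Building bottom-up:
Each of the 3 symbol leaves contributes a 2-state fragment.
  pp → 4 states
  (pp)* → 6 states
  q(pp)* → 8 states

8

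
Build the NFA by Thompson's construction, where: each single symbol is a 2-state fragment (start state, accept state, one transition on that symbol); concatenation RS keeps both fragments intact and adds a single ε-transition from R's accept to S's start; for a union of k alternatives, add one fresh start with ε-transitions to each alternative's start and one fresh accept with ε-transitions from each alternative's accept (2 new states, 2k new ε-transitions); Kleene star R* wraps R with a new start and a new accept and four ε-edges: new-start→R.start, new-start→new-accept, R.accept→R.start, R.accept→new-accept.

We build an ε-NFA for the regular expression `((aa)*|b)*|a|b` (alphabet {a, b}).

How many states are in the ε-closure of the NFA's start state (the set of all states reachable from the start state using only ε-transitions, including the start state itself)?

Compute the ε-closure size of each fragment's start state recursively; a symbol fragment's start has no outgoing ε-edge, so its closure is just itself (size 1).
  aa — |ε-closure| equals the left operand's closure size = 1 (its accept is not ε-reachable, so the closure stops there)
  (aa)* — |ε-closure| = 1 (new start) + 1 (body) + 1 (new accept) = 3
  (aa)*|b — |ε-closure| = 1 (new start) + (3 + 1) + 1 (new accept, since some branch ε-reaches its own accept) = 6
  ((aa)*|b)* — the star's fresh start ε-reaches both the body's start and the fresh accept: |ε-closure| = 2 + 6 = 8
  ((aa)*|b)*|a|b — |ε-closure| = 1 (new start) + (8 + 1 + 1) + 1 (new accept, since some branch ε-reaches its own accept) = 12

12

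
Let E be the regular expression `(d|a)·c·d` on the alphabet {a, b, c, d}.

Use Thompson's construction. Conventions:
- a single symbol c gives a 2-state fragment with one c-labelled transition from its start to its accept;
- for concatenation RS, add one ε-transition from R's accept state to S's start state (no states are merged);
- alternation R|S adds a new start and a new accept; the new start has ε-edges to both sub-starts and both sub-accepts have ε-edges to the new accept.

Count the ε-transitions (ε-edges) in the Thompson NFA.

Building bottom-up:
Each of the 4 symbol leaves contributes 0 ε-transitions.
  d|a → 4 ε-transitions
  (d|a)·c·d → 6 ε-transitions

6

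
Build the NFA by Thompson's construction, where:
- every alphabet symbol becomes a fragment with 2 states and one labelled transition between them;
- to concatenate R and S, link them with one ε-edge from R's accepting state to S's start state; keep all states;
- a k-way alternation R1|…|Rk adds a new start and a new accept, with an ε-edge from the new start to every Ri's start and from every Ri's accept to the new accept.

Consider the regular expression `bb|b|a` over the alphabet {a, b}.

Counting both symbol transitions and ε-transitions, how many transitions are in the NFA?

Recursing over subexpressions:
Each of the 4 symbol leaves contributes 1 transition (1 symbol, 0 ε).
  bb = 3 transitions (2 symbol, 1 ε)
  bb|b|a = 11 transitions (4 symbol, 7 ε)

11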